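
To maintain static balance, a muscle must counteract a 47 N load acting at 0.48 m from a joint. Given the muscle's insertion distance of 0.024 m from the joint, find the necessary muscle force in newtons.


F_muscle = W * d_load / d_muscle
F_muscle = 47 * 0.48 / 0.024
Numerator = 22.5600
F_muscle = 940.0000


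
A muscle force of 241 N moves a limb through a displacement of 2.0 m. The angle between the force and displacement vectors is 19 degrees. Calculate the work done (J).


W = F * d * cos(theta)
theta = 19 deg = 0.3316 rad
cos(theta) = 0.9455
W = 241 * 2.0 * 0.9455
W = 455.7400


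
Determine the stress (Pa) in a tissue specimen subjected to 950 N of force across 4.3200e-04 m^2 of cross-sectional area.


stress = F / A
stress = 950 / 4.3200e-04
stress = 2.1991e+06


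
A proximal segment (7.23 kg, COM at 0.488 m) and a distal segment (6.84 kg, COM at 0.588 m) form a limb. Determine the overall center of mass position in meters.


COM = (m1*x1 + m2*x2) / (m1 + m2)
COM = (7.23*0.488 + 6.84*0.588) / (7.23 + 6.84)
Numerator = 7.5502
Denominator = 14.0700
COM = 0.5366


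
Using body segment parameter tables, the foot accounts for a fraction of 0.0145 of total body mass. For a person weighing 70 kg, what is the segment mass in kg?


m_segment = body_mass * fraction
m_segment = 70 * 0.0145
m_segment = 1.0150


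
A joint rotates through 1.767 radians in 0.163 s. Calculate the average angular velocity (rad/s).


omega = delta_theta / delta_t
omega = 1.767 / 0.163
omega = 10.8405


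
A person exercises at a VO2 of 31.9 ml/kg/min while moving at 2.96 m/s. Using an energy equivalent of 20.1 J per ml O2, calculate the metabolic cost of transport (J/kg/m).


Power per kg = VO2 * 20.1 / 60
Power per kg = 31.9 * 20.1 / 60 = 10.6865 W/kg
Cost = power_per_kg / speed
Cost = 10.6865 / 2.96
Cost = 3.6103


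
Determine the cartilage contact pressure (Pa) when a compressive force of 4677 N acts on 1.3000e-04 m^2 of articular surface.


P = F / A
P = 4677 / 1.3000e-04
P = 3.5977e+07


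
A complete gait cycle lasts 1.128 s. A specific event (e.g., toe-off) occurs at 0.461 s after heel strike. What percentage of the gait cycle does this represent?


pct = (event_time / cycle_time) * 100
pct = (0.461 / 1.128) * 100
ratio = 0.4087
pct = 40.8688


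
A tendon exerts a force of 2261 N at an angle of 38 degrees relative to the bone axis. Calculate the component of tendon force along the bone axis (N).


F_eff = F_tendon * cos(theta)
theta = 38 deg = 0.6632 rad
cos(theta) = 0.7880
F_eff = 2261 * 0.7880
F_eff = 1781.6923


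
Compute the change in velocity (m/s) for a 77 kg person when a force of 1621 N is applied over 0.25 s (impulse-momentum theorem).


J = F * dt = 1621 * 0.25 = 405.2500 N*s
delta_v = J / m
delta_v = 405.2500 / 77
delta_v = 5.2630


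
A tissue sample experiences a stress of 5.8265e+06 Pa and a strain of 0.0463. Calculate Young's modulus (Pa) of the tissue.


E = stress / strain
E = 5.8265e+06 / 0.0463
E = 1.2584e+08


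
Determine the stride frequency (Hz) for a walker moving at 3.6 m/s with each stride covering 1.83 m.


f = v / stride_length
f = 3.6 / 1.83
f = 1.9672


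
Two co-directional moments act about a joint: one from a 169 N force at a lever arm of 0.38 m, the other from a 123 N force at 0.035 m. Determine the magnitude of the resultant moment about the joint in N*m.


M = F1 * d1 + F2 * d2
M = 169 * 0.38 + 123 * 0.035
M = 64.2200 + 4.3050
M = 68.5250


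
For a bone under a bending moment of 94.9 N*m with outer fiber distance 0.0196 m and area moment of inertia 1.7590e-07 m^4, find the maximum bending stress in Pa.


sigma = M * c / I
sigma = 94.9 * 0.0196 / 1.7590e-07
M * c = 1.8600
sigma = 1.0574e+07


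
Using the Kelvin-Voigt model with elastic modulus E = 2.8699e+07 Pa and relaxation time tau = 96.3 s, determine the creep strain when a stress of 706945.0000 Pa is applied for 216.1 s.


epsilon(t) = (sigma/E) * (1 - exp(-t/tau))
sigma/E = 706945.0000 / 2.8699e+07 = 0.0246
exp(-t/tau) = exp(-216.1 / 96.3) = 0.1060
epsilon = 0.0246 * (1 - 0.1060)
epsilon = 0.0220


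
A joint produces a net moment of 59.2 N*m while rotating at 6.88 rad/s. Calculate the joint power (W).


P = M * omega
P = 59.2 * 6.88
P = 407.2960


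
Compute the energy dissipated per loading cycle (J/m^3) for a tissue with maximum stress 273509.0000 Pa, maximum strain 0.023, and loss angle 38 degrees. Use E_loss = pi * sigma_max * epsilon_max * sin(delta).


E_loss = pi * sigma_max * epsilon_max * sin(delta)
delta = 38 deg = 0.6632 rad
sin(delta) = 0.6157
E_loss = pi * 273509.0000 * 0.023 * 0.6157
E_loss = 12167.2186


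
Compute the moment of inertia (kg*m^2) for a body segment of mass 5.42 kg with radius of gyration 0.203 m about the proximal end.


I = m * k^2
I = 5.42 * 0.203^2
k^2 = 0.0412
I = 0.2234


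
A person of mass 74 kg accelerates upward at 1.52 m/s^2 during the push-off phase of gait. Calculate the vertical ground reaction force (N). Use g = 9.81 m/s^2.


GRF = m * (g + a)
GRF = 74 * (9.81 + 1.52)
GRF = 74 * 11.3300
GRF = 838.4200


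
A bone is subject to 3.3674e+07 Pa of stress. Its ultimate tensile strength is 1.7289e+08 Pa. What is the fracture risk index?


FRI = applied / ultimate
FRI = 3.3674e+07 / 1.7289e+08
FRI = 0.1948


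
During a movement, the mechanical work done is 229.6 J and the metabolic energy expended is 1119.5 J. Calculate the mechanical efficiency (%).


eta = (W_mech / E_meta) * 100
eta = (229.6 / 1119.5) * 100
ratio = 0.2051
eta = 20.5092


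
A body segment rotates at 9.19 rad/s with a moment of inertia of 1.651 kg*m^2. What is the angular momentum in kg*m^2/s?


L = I * omega
L = 1.651 * 9.19
L = 15.1727


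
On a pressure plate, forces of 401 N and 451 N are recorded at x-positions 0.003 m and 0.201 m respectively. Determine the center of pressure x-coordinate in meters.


COP_x = (F1*x1 + F2*x2) / (F1 + F2)
COP_x = (401*0.003 + 451*0.201) / (401 + 451)
Numerator = 91.8540
Denominator = 852
COP_x = 0.1078


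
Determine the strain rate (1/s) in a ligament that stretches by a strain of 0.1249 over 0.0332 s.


strain_rate = delta_strain / delta_t
strain_rate = 0.1249 / 0.0332
strain_rate = 3.7620


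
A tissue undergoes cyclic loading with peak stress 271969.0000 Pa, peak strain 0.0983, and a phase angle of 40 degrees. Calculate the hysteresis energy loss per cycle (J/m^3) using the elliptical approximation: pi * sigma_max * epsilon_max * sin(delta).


E_loss = pi * sigma_max * epsilon_max * sin(delta)
delta = 40 deg = 0.6981 rad
sin(delta) = 0.6428
E_loss = pi * 271969.0000 * 0.0983 * 0.6428
E_loss = 53987.1363


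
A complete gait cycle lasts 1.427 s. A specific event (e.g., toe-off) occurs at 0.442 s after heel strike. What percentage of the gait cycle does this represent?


pct = (event_time / cycle_time) * 100
pct = (0.442 / 1.427) * 100
ratio = 0.3097
pct = 30.9741


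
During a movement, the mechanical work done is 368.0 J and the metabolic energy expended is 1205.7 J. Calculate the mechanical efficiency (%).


eta = (W_mech / E_meta) * 100
eta = (368.0 / 1205.7) * 100
ratio = 0.3052
eta = 30.5217


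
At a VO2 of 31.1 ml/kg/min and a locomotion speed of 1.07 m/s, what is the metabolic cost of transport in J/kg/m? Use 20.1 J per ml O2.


Power per kg = VO2 * 20.1 / 60
Power per kg = 31.1 * 20.1 / 60 = 10.4185 W/kg
Cost = power_per_kg / speed
Cost = 10.4185 / 1.07
Cost = 9.7369


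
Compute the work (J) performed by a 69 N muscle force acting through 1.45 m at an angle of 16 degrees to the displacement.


W = F * d * cos(theta)
theta = 16 deg = 0.2793 rad
cos(theta) = 0.9613
W = 69 * 1.45 * 0.9613
W = 96.1742


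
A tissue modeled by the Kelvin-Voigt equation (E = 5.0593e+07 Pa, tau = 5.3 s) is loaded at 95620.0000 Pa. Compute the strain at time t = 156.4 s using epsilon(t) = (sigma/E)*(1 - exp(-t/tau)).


epsilon(t) = (sigma/E) * (1 - exp(-t/tau))
sigma/E = 95620.0000 / 5.0593e+07 = 0.0019
exp(-t/tau) = exp(-156.4 / 5.3) = 1.5283e-13
epsilon = 0.0019 * (1 - 1.5283e-13)
epsilon = 0.0019


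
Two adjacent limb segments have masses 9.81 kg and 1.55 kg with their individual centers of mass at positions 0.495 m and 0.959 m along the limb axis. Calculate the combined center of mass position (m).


COM = (m1*x1 + m2*x2) / (m1 + m2)
COM = (9.81*0.495 + 1.55*0.959) / (9.81 + 1.55)
Numerator = 6.3424
Denominator = 11.3600
COM = 0.5583


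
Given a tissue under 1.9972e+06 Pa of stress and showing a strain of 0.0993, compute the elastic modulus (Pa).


E = stress / strain
E = 1.9972e+06 / 0.0993
E = 2.0113e+07


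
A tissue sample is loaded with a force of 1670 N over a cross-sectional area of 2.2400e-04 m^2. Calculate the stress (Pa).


stress = F / A
stress = 1670 / 2.2400e-04
stress = 7.4554e+06


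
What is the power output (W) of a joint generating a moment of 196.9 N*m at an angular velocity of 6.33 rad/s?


P = M * omega
P = 196.9 * 6.33
P = 1246.3770


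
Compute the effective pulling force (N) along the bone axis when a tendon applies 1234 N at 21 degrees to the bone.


F_eff = F_tendon * cos(theta)
theta = 21 deg = 0.3665 rad
cos(theta) = 0.9336
F_eff = 1234 * 0.9336
F_eff = 1152.0382


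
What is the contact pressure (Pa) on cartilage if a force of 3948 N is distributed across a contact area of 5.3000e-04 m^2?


P = F / A
P = 3948 / 5.3000e-04
P = 7.4491e+06


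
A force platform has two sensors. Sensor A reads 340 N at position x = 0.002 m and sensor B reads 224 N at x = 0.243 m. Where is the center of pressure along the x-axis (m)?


COP_x = (F1*x1 + F2*x2) / (F1 + F2)
COP_x = (340*0.002 + 224*0.243) / (340 + 224)
Numerator = 55.1120
Denominator = 564
COP_x = 0.0977


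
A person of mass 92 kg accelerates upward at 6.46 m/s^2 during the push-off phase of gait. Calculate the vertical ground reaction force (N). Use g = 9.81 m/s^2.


GRF = m * (g + a)
GRF = 92 * (9.81 + 6.46)
GRF = 92 * 16.2700
GRF = 1496.8400


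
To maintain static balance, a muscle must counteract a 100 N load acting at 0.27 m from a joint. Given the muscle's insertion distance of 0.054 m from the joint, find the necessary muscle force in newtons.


F_muscle = W * d_load / d_muscle
F_muscle = 100 * 0.27 / 0.054
Numerator = 27.0000
F_muscle = 500.0000


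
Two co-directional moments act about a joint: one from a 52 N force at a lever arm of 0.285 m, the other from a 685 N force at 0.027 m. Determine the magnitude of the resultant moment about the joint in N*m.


M = F1 * d1 + F2 * d2
M = 52 * 0.285 + 685 * 0.027
M = 14.8200 + 18.4950
M = 33.3150


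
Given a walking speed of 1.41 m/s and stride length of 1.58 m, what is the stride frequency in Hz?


f = v / stride_length
f = 1.41 / 1.58
f = 0.8924


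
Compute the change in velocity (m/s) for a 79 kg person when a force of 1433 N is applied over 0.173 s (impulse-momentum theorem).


J = F * dt = 1433 * 0.173 = 247.9090 N*s
delta_v = J / m
delta_v = 247.9090 / 79
delta_v = 3.1381


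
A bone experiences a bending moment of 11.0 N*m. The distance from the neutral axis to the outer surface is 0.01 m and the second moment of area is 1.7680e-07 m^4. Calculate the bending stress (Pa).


sigma = M * c / I
sigma = 11.0 * 0.01 / 1.7680e-07
M * c = 0.1100
sigma = 622171.9457


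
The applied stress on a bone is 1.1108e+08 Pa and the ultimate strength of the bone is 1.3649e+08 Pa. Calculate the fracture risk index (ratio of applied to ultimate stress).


FRI = applied / ultimate
FRI = 1.1108e+08 / 1.3649e+08
FRI = 0.8138


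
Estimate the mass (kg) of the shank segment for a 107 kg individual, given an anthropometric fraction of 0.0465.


m_segment = body_mass * fraction
m_segment = 107 * 0.0465
m_segment = 4.9755


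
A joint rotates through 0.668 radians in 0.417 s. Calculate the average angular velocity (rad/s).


omega = delta_theta / delta_t
omega = 0.668 / 0.417
omega = 1.6019


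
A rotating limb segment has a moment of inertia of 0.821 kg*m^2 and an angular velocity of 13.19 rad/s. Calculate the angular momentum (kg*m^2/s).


L = I * omega
L = 0.821 * 13.19
L = 10.8290


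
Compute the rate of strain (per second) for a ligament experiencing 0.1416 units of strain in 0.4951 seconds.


strain_rate = delta_strain / delta_t
strain_rate = 0.1416 / 0.4951
strain_rate = 0.2860


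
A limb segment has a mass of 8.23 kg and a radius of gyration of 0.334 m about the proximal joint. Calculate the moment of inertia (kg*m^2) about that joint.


I = m * k^2
I = 8.23 * 0.334^2
k^2 = 0.1116
I = 0.9181


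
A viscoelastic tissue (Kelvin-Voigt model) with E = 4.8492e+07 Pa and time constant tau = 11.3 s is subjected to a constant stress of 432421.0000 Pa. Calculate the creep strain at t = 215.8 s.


epsilon(t) = (sigma/E) * (1 - exp(-t/tau))
sigma/E = 432421.0000 / 4.8492e+07 = 0.0089
exp(-t/tau) = exp(-215.8 / 11.3) = 5.0831e-09
epsilon = 0.0089 * (1 - 5.0831e-09)
epsilon = 0.0089


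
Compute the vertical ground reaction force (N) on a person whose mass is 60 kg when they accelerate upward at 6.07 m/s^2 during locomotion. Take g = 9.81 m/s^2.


GRF = m * (g + a)
GRF = 60 * (9.81 + 6.07)
GRF = 60 * 15.8800
GRF = 952.8000


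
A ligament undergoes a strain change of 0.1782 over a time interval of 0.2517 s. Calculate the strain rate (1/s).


strain_rate = delta_strain / delta_t
strain_rate = 0.1782 / 0.2517
strain_rate = 0.7080


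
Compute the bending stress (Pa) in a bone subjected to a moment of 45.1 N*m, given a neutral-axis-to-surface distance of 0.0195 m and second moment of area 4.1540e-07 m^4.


sigma = M * c / I
sigma = 45.1 * 0.0195 / 4.1540e-07
M * c = 0.8795
sigma = 2.1171e+06


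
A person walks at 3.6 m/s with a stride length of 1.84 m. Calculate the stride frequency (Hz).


f = v / stride_length
f = 3.6 / 1.84
f = 1.9565


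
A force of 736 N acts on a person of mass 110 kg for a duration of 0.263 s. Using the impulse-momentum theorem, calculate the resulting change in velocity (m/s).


J = F * dt = 736 * 0.263 = 193.5680 N*s
delta_v = J / m
delta_v = 193.5680 / 110
delta_v = 1.7597


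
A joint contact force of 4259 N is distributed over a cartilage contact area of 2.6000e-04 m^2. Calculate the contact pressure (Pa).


P = F / A
P = 4259 / 2.6000e-04
P = 1.6381e+07


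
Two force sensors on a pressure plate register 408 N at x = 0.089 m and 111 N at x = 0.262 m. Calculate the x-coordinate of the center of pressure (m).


COP_x = (F1*x1 + F2*x2) / (F1 + F2)
COP_x = (408*0.089 + 111*0.262) / (408 + 111)
Numerator = 65.3940
Denominator = 519
COP_x = 0.1260


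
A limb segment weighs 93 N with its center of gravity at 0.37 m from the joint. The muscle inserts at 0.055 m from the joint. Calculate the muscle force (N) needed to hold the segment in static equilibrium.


F_muscle = W * d_load / d_muscle
F_muscle = 93 * 0.37 / 0.055
Numerator = 34.4100
F_muscle = 625.6364


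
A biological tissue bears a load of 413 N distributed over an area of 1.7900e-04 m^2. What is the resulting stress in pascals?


stress = F / A
stress = 413 / 1.7900e-04
stress = 2.3073e+06


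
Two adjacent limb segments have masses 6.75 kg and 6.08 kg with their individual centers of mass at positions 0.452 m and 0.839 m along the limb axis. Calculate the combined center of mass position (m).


COM = (m1*x1 + m2*x2) / (m1 + m2)
COM = (6.75*0.452 + 6.08*0.839) / (6.75 + 6.08)
Numerator = 8.1521
Denominator = 12.8300
COM = 0.6354


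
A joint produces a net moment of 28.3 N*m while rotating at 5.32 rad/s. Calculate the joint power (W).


P = M * omega
P = 28.3 * 5.32
P = 150.5560


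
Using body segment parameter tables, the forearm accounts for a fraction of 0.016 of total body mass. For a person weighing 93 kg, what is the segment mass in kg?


m_segment = body_mass * fraction
m_segment = 93 * 0.016
m_segment = 1.4880


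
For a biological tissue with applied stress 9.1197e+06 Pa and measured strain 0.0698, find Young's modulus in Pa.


E = stress / strain
E = 9.1197e+06 / 0.0698
E = 1.3065e+08


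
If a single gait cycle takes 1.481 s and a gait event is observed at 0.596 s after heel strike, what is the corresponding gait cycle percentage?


pct = (event_time / cycle_time) * 100
pct = (0.596 / 1.481) * 100
ratio = 0.4024
pct = 40.2431


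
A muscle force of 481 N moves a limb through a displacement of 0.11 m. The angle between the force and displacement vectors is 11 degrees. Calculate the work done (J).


W = F * d * cos(theta)
theta = 11 deg = 0.1920 rad
cos(theta) = 0.9816
W = 481 * 0.11 * 0.9816
W = 51.9379


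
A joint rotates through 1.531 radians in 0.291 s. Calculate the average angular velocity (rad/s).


omega = delta_theta / delta_t
omega = 1.531 / 0.291
omega = 5.2612


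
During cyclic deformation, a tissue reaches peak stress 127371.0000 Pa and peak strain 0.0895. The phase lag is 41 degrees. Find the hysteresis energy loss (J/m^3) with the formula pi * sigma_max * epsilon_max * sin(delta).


E_loss = pi * sigma_max * epsilon_max * sin(delta)
delta = 41 deg = 0.7156 rad
sin(delta) = 0.6561
E_loss = pi * 127371.0000 * 0.0895 * 0.6561
E_loss = 23495.5915


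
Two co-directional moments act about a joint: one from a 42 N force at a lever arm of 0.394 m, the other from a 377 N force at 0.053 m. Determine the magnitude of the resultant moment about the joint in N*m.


M = F1 * d1 + F2 * d2
M = 42 * 0.394 + 377 * 0.053
M = 16.5480 + 19.9810
M = 36.5290


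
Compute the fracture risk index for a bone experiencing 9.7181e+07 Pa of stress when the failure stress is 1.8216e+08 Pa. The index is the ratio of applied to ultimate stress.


FRI = applied / ultimate
FRI = 9.7181e+07 / 1.8216e+08
FRI = 0.5335


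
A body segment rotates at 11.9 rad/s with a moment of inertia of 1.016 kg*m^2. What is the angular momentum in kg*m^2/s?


L = I * omega
L = 1.016 * 11.9
L = 12.0904


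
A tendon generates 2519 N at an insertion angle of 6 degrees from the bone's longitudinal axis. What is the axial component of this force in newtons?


F_eff = F_tendon * cos(theta)
theta = 6 deg = 0.1047 rad
cos(theta) = 0.9945
F_eff = 2519 * 0.9945
F_eff = 2505.2007


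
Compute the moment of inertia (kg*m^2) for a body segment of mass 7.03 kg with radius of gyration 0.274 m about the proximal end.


I = m * k^2
I = 7.03 * 0.274^2
k^2 = 0.0751
I = 0.5278


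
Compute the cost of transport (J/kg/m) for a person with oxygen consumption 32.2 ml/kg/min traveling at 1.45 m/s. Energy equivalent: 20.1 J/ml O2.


Power per kg = VO2 * 20.1 / 60
Power per kg = 32.2 * 20.1 / 60 = 10.7870 W/kg
Cost = power_per_kg / speed
Cost = 10.7870 / 1.45
Cost = 7.4393


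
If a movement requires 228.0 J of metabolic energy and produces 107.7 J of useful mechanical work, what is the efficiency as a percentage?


eta = (W_mech / E_meta) * 100
eta = (107.7 / 228.0) * 100
ratio = 0.4724
eta = 47.2368


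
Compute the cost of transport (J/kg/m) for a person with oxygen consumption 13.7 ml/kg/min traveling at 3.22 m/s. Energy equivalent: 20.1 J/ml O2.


Power per kg = VO2 * 20.1 / 60
Power per kg = 13.7 * 20.1 / 60 = 4.5895 W/kg
Cost = power_per_kg / speed
Cost = 4.5895 / 3.22
Cost = 1.4253


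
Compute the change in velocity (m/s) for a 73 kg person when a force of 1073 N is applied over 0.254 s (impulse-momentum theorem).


J = F * dt = 1073 * 0.254 = 272.5420 N*s
delta_v = J / m
delta_v = 272.5420 / 73
delta_v = 3.7335


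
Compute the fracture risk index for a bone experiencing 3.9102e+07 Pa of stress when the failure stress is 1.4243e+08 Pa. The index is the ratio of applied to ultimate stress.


FRI = applied / ultimate
FRI = 3.9102e+07 / 1.4243e+08
FRI = 0.2745


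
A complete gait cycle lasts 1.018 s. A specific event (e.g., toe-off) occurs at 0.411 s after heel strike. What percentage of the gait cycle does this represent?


pct = (event_time / cycle_time) * 100
pct = (0.411 / 1.018) * 100
ratio = 0.4037
pct = 40.3733


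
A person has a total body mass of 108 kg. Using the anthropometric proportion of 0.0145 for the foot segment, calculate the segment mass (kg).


m_segment = body_mass * fraction
m_segment = 108 * 0.0145
m_segment = 1.5660


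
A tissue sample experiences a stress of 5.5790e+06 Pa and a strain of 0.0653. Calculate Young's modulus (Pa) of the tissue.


E = stress / strain
E = 5.5790e+06 / 0.0653
E = 8.5436e+07


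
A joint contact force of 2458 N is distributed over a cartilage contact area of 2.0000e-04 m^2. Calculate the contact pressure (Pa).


P = F / A
P = 2458 / 2.0000e-04
P = 1.2290e+07


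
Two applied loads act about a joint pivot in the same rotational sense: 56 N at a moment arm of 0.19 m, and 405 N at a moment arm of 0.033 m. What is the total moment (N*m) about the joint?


M = F1 * d1 + F2 * d2
M = 56 * 0.19 + 405 * 0.033
M = 10.6400 + 13.3650
M = 24.0050


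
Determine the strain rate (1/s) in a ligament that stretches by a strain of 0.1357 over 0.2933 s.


strain_rate = delta_strain / delta_t
strain_rate = 0.1357 / 0.2933
strain_rate = 0.4627


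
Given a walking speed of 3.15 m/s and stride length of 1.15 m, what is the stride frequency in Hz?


f = v / stride_length
f = 3.15 / 1.15
f = 2.7391


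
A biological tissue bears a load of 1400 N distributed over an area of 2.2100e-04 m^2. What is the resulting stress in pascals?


stress = F / A
stress = 1400 / 2.2100e-04
stress = 6.3348e+06


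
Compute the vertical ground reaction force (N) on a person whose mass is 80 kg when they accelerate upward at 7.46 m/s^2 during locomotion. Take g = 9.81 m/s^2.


GRF = m * (g + a)
GRF = 80 * (9.81 + 7.46)
GRF = 80 * 17.2700
GRF = 1381.6000


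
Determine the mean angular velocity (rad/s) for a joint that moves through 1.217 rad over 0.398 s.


omega = delta_theta / delta_t
omega = 1.217 / 0.398
omega = 3.0578


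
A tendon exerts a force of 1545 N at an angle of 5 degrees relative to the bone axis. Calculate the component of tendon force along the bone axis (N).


F_eff = F_tendon * cos(theta)
theta = 5 deg = 0.0873 rad
cos(theta) = 0.9962
F_eff = 1545 * 0.9962
F_eff = 1539.1208


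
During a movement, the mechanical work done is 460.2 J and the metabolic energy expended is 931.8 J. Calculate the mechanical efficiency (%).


eta = (W_mech / E_meta) * 100
eta = (460.2 / 931.8) * 100
ratio = 0.4939
eta = 49.3883


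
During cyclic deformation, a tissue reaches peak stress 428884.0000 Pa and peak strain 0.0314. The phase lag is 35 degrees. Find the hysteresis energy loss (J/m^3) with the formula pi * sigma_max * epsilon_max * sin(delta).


E_loss = pi * sigma_max * epsilon_max * sin(delta)
delta = 35 deg = 0.6109 rad
sin(delta) = 0.5736
E_loss = pi * 428884.0000 * 0.0314 * 0.5736
E_loss = 24266.6970


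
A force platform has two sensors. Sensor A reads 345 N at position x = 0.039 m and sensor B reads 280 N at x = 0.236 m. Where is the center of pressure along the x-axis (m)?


COP_x = (F1*x1 + F2*x2) / (F1 + F2)
COP_x = (345*0.039 + 280*0.236) / (345 + 280)
Numerator = 79.5350
Denominator = 625
COP_x = 0.1273


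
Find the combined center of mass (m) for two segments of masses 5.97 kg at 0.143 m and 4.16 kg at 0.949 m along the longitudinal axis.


COM = (m1*x1 + m2*x2) / (m1 + m2)
COM = (5.97*0.143 + 4.16*0.949) / (5.97 + 4.16)
Numerator = 4.8015
Denominator = 10.1300
COM = 0.4740


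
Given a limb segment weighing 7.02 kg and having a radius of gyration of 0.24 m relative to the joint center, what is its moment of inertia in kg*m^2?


I = m * k^2
I = 7.02 * 0.24^2
k^2 = 0.0576
I = 0.4044


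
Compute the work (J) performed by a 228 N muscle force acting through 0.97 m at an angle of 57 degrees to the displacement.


W = F * d * cos(theta)
theta = 57 deg = 0.9948 rad
cos(theta) = 0.5446
W = 228 * 0.97 * 0.5446
W = 120.4524


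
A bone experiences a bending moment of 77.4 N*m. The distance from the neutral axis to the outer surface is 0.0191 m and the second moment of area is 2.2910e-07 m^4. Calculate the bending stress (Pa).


sigma = M * c / I
sigma = 77.4 * 0.0191 / 2.2910e-07
M * c = 1.4783
sigma = 6.4528e+06


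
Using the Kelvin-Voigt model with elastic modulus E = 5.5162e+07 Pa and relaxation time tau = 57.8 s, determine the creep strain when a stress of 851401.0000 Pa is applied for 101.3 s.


epsilon(t) = (sigma/E) * (1 - exp(-t/tau))
sigma/E = 851401.0000 / 5.5162e+07 = 0.0154
exp(-t/tau) = exp(-101.3 / 57.8) = 0.1733
epsilon = 0.0154 * (1 - 0.1733)
epsilon = 0.0128


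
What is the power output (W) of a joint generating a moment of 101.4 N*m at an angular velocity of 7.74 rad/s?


P = M * omega
P = 101.4 * 7.74
P = 784.8360


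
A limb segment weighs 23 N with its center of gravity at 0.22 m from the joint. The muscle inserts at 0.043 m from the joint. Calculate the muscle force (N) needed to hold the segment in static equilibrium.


F_muscle = W * d_load / d_muscle
F_muscle = 23 * 0.22 / 0.043
Numerator = 5.0600
F_muscle = 117.6744


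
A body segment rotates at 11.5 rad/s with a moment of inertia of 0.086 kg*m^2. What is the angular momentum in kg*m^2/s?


L = I * omega
L = 0.086 * 11.5
L = 0.9890


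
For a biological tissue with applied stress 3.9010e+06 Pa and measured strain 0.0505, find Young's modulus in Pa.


E = stress / strain
E = 3.9010e+06 / 0.0505
E = 7.7248e+07


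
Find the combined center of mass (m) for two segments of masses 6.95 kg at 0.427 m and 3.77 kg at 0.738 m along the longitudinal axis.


COM = (m1*x1 + m2*x2) / (m1 + m2)
COM = (6.95*0.427 + 3.77*0.738) / (6.95 + 3.77)
Numerator = 5.7499
Denominator = 10.7200
COM = 0.5364


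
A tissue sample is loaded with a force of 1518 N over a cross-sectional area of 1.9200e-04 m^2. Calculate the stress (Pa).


stress = F / A
stress = 1518 / 1.9200e-04
stress = 7.9062e+06


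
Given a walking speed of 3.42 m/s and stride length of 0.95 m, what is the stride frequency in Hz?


f = v / stride_length
f = 3.42 / 0.95
f = 3.6000


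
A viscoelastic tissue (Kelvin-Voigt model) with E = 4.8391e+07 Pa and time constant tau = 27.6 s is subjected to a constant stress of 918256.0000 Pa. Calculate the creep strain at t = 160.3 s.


epsilon(t) = (sigma/E) * (1 - exp(-t/tau))
sigma/E = 918256.0000 / 4.8391e+07 = 0.0190
exp(-t/tau) = exp(-160.3 / 27.6) = 0.0030
epsilon = 0.0190 * (1 - 0.0030)
epsilon = 0.0189


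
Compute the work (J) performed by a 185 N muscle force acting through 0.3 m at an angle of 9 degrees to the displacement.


W = F * d * cos(theta)
theta = 9 deg = 0.1571 rad
cos(theta) = 0.9877
W = 185 * 0.3 * 0.9877
W = 54.8167


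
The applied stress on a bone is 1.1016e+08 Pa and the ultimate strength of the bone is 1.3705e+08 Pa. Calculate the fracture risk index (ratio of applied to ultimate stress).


FRI = applied / ultimate
FRI = 1.1016e+08 / 1.3705e+08
FRI = 0.8038


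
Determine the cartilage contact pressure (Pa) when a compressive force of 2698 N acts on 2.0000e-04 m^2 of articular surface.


P = F / A
P = 2698 / 2.0000e-04
P = 1.3490e+07


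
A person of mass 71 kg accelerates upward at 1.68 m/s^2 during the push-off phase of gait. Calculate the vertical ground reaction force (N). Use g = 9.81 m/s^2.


GRF = m * (g + a)
GRF = 71 * (9.81 + 1.68)
GRF = 71 * 11.4900
GRF = 815.7900


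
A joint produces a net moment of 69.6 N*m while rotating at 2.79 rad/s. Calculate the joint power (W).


P = M * omega
P = 69.6 * 2.79
P = 194.1840


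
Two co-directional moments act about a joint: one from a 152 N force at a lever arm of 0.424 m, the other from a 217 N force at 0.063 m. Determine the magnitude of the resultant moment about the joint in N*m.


M = F1 * d1 + F2 * d2
M = 152 * 0.424 + 217 * 0.063
M = 64.4480 + 13.6710
M = 78.1190


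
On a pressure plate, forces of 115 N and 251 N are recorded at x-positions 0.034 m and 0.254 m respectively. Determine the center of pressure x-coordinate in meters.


COP_x = (F1*x1 + F2*x2) / (F1 + F2)
COP_x = (115*0.034 + 251*0.254) / (115 + 251)
Numerator = 67.6640
Denominator = 366
COP_x = 0.1849


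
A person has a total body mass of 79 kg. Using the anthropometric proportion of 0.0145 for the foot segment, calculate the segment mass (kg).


m_segment = body_mass * fraction
m_segment = 79 * 0.0145
m_segment = 1.1455


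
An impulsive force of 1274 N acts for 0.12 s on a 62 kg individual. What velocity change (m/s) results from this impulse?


J = F * dt = 1274 * 0.12 = 152.8800 N*s
delta_v = J / m
delta_v = 152.8800 / 62
delta_v = 2.4658


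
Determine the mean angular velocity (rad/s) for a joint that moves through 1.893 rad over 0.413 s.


omega = delta_theta / delta_t
omega = 1.893 / 0.413
omega = 4.5835


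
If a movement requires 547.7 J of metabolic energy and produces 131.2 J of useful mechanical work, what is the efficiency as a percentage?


eta = (W_mech / E_meta) * 100
eta = (131.2 / 547.7) * 100
ratio = 0.2395
eta = 23.9547


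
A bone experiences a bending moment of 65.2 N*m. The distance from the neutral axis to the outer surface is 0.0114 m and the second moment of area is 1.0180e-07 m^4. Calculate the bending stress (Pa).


sigma = M * c / I
sigma = 65.2 * 0.0114 / 1.0180e-07
M * c = 0.7433
sigma = 7.3014e+06


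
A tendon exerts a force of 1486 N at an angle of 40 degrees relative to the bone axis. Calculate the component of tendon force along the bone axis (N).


F_eff = F_tendon * cos(theta)
theta = 40 deg = 0.6981 rad
cos(theta) = 0.7660
F_eff = 1486 * 0.7660
F_eff = 1138.3420


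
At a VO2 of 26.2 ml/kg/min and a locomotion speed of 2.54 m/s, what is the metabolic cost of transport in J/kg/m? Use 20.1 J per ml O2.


Power per kg = VO2 * 20.1 / 60
Power per kg = 26.2 * 20.1 / 60 = 8.7770 W/kg
Cost = power_per_kg / speed
Cost = 8.7770 / 2.54
Cost = 3.4555


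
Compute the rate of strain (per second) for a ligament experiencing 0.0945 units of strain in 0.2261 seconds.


strain_rate = delta_strain / delta_t
strain_rate = 0.0945 / 0.2261
strain_rate = 0.4180


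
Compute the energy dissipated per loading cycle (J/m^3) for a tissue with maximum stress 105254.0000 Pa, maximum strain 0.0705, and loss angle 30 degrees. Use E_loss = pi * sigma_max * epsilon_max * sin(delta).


E_loss = pi * sigma_max * epsilon_max * sin(delta)
delta = 30 deg = 0.5236 rad
sin(delta) = 0.5000
E_loss = pi * 105254.0000 * 0.0705 * 0.5000
E_loss = 11655.9481


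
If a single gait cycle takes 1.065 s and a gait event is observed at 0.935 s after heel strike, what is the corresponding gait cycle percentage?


pct = (event_time / cycle_time) * 100
pct = (0.935 / 1.065) * 100
ratio = 0.8779
pct = 87.7934


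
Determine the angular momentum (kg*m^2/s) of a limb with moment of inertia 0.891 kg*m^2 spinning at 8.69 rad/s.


L = I * omega
L = 0.891 * 8.69
L = 7.7428


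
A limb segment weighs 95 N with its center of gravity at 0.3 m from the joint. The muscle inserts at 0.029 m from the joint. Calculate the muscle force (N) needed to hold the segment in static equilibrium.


F_muscle = W * d_load / d_muscle
F_muscle = 95 * 0.3 / 0.029
Numerator = 28.5000
F_muscle = 982.7586


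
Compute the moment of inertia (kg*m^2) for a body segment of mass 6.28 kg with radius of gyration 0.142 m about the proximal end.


I = m * k^2
I = 6.28 * 0.142^2
k^2 = 0.0202
I = 0.1266


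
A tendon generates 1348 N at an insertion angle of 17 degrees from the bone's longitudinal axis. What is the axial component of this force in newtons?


F_eff = F_tendon * cos(theta)
theta = 17 deg = 0.2967 rad
cos(theta) = 0.9563
F_eff = 1348 * 0.9563
F_eff = 1289.0988


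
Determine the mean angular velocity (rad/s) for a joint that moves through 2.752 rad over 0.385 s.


omega = delta_theta / delta_t
omega = 2.752 / 0.385
omega = 7.1481


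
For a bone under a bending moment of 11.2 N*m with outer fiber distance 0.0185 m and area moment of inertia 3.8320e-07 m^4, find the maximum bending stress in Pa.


sigma = M * c / I
sigma = 11.2 * 0.0185 / 3.8320e-07
M * c = 0.2072
sigma = 540709.8121


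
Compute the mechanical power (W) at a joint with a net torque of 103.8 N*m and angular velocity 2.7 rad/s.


P = M * omega
P = 103.8 * 2.7
P = 280.2600


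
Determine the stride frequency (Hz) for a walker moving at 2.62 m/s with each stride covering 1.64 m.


f = v / stride_length
f = 2.62 / 1.64
f = 1.5976


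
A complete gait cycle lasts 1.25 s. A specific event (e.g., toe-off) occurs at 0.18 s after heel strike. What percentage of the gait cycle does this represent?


pct = (event_time / cycle_time) * 100
pct = (0.18 / 1.25) * 100
ratio = 0.1440
pct = 14.4000


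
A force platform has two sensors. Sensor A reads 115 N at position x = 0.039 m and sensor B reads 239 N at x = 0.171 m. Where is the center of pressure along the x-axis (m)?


COP_x = (F1*x1 + F2*x2) / (F1 + F2)
COP_x = (115*0.039 + 239*0.171) / (115 + 239)
Numerator = 45.3540
Denominator = 354
COP_x = 0.1281


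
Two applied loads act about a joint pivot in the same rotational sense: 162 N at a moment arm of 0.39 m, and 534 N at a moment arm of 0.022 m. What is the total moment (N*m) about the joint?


M = F1 * d1 + F2 * d2
M = 162 * 0.39 + 534 * 0.022
M = 63.1800 + 11.7480
M = 74.9280


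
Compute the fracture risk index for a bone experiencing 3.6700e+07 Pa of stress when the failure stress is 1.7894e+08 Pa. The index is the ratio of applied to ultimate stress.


FRI = applied / ultimate
FRI = 3.6700e+07 / 1.7894e+08
FRI = 0.2051


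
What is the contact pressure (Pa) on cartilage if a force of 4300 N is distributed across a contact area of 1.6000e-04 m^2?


P = F / A
P = 4300 / 1.6000e-04
P = 2.6875e+07


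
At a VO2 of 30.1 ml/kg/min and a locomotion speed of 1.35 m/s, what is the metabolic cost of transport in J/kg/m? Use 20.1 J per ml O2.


Power per kg = VO2 * 20.1 / 60
Power per kg = 30.1 * 20.1 / 60 = 10.0835 W/kg
Cost = power_per_kg / speed
Cost = 10.0835 / 1.35
Cost = 7.4693


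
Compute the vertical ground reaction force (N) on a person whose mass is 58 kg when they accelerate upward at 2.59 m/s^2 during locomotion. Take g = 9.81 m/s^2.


GRF = m * (g + a)
GRF = 58 * (9.81 + 2.59)
GRF = 58 * 12.4000
GRF = 719.2000


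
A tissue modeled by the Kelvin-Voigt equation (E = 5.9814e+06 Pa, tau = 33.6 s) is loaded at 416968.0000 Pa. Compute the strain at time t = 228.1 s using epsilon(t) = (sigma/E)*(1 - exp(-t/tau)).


epsilon(t) = (sigma/E) * (1 - exp(-t/tau))
sigma/E = 416968.0000 / 5.9814e+06 = 0.0697
exp(-t/tau) = exp(-228.1 / 33.6) = 0.0011
epsilon = 0.0697 * (1 - 0.0011)
epsilon = 0.0696


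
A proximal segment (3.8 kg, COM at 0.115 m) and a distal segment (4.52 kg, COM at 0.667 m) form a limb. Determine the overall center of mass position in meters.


COM = (m1*x1 + m2*x2) / (m1 + m2)
COM = (3.8*0.115 + 4.52*0.667) / (3.8 + 4.52)
Numerator = 3.4518
Denominator = 8.3200
COM = 0.4149


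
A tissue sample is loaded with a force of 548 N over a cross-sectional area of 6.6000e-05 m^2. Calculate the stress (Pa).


stress = F / A
stress = 548 / 6.6000e-05
stress = 8.3030e+06


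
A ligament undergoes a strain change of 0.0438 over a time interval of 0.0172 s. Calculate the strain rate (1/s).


strain_rate = delta_strain / delta_t
strain_rate = 0.0438 / 0.0172
strain_rate = 2.5465


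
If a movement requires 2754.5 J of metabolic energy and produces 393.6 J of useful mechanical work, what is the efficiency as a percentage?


eta = (W_mech / E_meta) * 100
eta = (393.6 / 2754.5) * 100
ratio = 0.1429
eta = 14.2893


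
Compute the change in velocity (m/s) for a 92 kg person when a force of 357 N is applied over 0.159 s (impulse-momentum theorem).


J = F * dt = 357 * 0.159 = 56.7630 N*s
delta_v = J / m
delta_v = 56.7630 / 92
delta_v = 0.6170


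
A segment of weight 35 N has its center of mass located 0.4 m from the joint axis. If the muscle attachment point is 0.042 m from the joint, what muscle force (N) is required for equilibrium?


F_muscle = W * d_load / d_muscle
F_muscle = 35 * 0.4 / 0.042
Numerator = 14.0000
F_muscle = 333.3333


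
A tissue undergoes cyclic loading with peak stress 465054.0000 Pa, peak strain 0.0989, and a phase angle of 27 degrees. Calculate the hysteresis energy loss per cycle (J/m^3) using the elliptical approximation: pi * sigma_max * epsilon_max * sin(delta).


E_loss = pi * sigma_max * epsilon_max * sin(delta)
delta = 27 deg = 0.4712 rad
sin(delta) = 0.4540
E_loss = pi * 465054.0000 * 0.0989 * 0.4540
E_loss = 65598.8632


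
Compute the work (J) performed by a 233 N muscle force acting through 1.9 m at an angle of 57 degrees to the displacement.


W = F * d * cos(theta)
theta = 57 deg = 0.9948 rad
cos(theta) = 0.5446
W = 233 * 1.9 * 0.5446
W = 241.1117


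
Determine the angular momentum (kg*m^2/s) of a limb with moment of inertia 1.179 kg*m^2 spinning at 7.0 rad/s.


L = I * omega
L = 1.179 * 7.0
L = 8.2530


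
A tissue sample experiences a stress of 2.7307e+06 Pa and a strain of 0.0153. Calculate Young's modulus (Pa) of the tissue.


E = stress / strain
E = 2.7307e+06 / 0.0153
E = 1.7848e+08


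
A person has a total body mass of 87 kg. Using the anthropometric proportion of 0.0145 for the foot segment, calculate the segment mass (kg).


m_segment = body_mass * fraction
m_segment = 87 * 0.0145
m_segment = 1.2615


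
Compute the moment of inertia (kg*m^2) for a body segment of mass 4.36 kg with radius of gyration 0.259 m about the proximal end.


I = m * k^2
I = 4.36 * 0.259^2
k^2 = 0.0671
I = 0.2925


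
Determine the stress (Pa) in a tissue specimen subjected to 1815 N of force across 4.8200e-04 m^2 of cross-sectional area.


stress = F / A
stress = 1815 / 4.8200e-04
stress = 3.7656e+06


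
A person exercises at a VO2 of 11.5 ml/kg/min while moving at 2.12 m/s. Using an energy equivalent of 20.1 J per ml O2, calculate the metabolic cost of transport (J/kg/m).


Power per kg = VO2 * 20.1 / 60
Power per kg = 11.5 * 20.1 / 60 = 3.8525 W/kg
Cost = power_per_kg / speed
Cost = 3.8525 / 2.12
Cost = 1.8172


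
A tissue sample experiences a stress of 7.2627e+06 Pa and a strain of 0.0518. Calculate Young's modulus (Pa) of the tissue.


E = stress / strain
E = 7.2627e+06 / 0.0518
E = 1.4021e+08


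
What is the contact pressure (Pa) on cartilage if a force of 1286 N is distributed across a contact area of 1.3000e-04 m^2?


P = F / A
P = 1286 / 1.3000e-04
P = 9.8923e+06


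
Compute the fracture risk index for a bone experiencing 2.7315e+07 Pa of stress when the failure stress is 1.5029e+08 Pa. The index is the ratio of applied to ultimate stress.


FRI = applied / ultimate
FRI = 2.7315e+07 / 1.5029e+08
FRI = 0.1817


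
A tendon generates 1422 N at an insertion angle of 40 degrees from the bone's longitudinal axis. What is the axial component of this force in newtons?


F_eff = F_tendon * cos(theta)
theta = 40 deg = 0.6981 rad
cos(theta) = 0.7660
F_eff = 1422 * 0.7660
F_eff = 1089.3152


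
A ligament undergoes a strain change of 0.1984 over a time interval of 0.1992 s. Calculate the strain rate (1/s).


strain_rate = delta_strain / delta_t
strain_rate = 0.1984 / 0.1992
strain_rate = 0.9960


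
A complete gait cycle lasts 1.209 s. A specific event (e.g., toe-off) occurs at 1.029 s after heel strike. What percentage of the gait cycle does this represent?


pct = (event_time / cycle_time) * 100
pct = (1.029 / 1.209) * 100
ratio = 0.8511
pct = 85.1117


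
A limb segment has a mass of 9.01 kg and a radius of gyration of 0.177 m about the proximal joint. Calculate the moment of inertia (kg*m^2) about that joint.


I = m * k^2
I = 9.01 * 0.177^2
k^2 = 0.0313
I = 0.2823
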